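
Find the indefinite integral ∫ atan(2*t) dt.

t*atan(2*t) - log(4*t**2 + 1)/4 + C

Use integration by parts with u = arctan(2*t), dv = dt.
Then du = 2/(4*t**2 + 1) dt.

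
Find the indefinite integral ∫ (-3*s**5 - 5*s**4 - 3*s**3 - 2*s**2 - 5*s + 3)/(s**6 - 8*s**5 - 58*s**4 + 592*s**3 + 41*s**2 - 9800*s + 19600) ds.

-2355*log(s - 7)/112 + 12947*log(s - 5)/240 - 345877*log(s - 4)/9801 + 2201*log(s + 5)/6480 - 39385*log(s + 7)/40656 + 1531/(99*s - 396) + C

Factor the denominator: (s - 7)*(s - 5)*(s - 4)**2*(s + 5)*(s + 7).
Partial-fraction decomposition: -39385/(40656*(s + 7)) + 2201/(6480*(s + 5)) - 345877/(9801*(s - 4)) - 1531/(99*(s - 4)**2) + 12947/(240*(s - 5)) - 2355/(112*(s - 7)).
Integrate each term; A/(s−a) gives A·log|s−a|; A/(s−a)² gives −A/(s−a).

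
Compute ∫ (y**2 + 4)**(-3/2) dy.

Substitute y = 2·tan(θ), so dy = 2·sec(θ)^2 dθ and the radical becomes sqrt(y**2 + 4) = 2·sec(θ) by the Pythagorean identity.
Integrate the resulting trig expression in θ, then back-substitute tan(θ) = y/2, sec(θ) = sqrt(y**2 + 4)/2 (absorbing any constant into C).

y/(4*sqrt(y**2 + 4)) + C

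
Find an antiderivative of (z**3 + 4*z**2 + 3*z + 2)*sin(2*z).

Use integration by parts with u = z**3 + 4*z**2 + 3*z + 2, dv = sin(2*z) dz, so v = -cos(2*z)/2.
Apply parts 3 times (tabular method): alternate signs, differentiate u down to 0, integrate dv up.

-z**3*cos(2*z)/2 + 3*z**2*sin(2*z)/4 - 2*z**2*cos(2*z) + 2*z*sin(2*z) - 3*z*cos(2*z)/4 + 3*sin(2*z)/8 + C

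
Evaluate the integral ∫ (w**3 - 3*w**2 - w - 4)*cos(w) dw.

w**3*sin(w) - 3*w**2*sin(w) + 3*w**2*cos(w) - 7*w*sin(w) - 6*w*cos(w) + 2*sin(w) - 7*cos(w) + C

Use integration by parts with u = w**3 - 3*w**2 - w - 4, dv = cos(w) dw, so v = sin(w).
Apply parts 3 times (tabular method): alternate signs, differentiate u down to 0, integrate dv up.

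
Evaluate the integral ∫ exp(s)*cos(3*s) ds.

3*exp(s)*sin(3*s)/10 + exp(s)*cos(3*s)/10 + C

Let I denote the integral. Integrate by parts with u = cos(3*s), dv = exp(s) ds, so v = exp(s): I = exp(s)*cos(3*s) + 3·∫ exp(s)*sin(3*s) ds.
Apply parts again with u = sin(3*s), dv = exp(s) ds: ∫ exp(s)*sin(3*s) ds = exp(s)*sin(3*s) − 3·I. Substituting back brings back I: I = 3*exp(s)*sin(3*s) + exp(s)*cos(3*s) − 9·I.
Solving for I: (1 + 9)·I equals the remaining terms, so I = (1/10)·(3*exp(s)*sin(3*s) + exp(s)*cos(3*s)).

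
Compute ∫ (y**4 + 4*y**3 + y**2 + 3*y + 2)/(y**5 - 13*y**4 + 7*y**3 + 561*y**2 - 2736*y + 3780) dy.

-70751*log(y - 6)/1521 + 389*log(y - 5)/8 - 209*log(y - 3)/180 + 353*log(y + 7)/6760 - 2216/(39*y - 234) + C

Factor the denominator: (y - 6)**2*(y - 5)*(y - 3)*(y + 7).
Partial-fraction decomposition: 353/(6760*(y + 7)) - 209/(180*(y - 3)) + 389/(8*(y - 5)) - 70751/(1521*(y - 6)) + 2216/(39*(y - 6)**2).
Integrate each term; A/(y−a) gives A·log|y−a|; A/(y−a)² gives −A/(y−a).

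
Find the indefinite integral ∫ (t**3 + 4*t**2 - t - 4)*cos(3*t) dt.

Use integration by parts with u = t**3 + 4*t**2 - t - 4, dv = cos(3*t) dt, so v = sin(3*t)/3.
Apply parts 3 times (tabular method): alternate signs, differentiate u down to 0, integrate dv up.

t**3*sin(3*t)/3 + 4*t**2*sin(3*t)/3 + t**2*cos(3*t)/3 - 5*t*sin(3*t)/9 + 8*t*cos(3*t)/9 - 44*sin(3*t)/27 - 5*cos(3*t)/27 + C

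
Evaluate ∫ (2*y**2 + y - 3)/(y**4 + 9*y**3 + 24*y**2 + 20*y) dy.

-3*log(y)/20 + 13*log(y + 2)/12 - 14*log(y + 5)/15 + 1/(2*y + 4) + C

Factor the denominator: y*(y + 2)**2*(y + 5).
Partial-fraction decomposition: -14/(15*(y + 5)) + 13/(12*(y + 2)) - 1/(2*(y + 2)**2) - 3/(20*y).
Integrate each term; A/(y−a) gives A·log|y−a|; A/(y−a)² gives −A/(y−a).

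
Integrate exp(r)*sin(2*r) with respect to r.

exp(r)*sin(2*r)/5 - 2*exp(r)*cos(2*r)/5 + C

Let I denote the integral. Integrate by parts with u = sin(2*r), dv = exp(r) dr, so v = exp(r): I = exp(r)*sin(2*r) − 2·∫ exp(r)*cos(2*r) dr.
Apply parts again with u = cos(2*r), dv = exp(r) dr: ∫ exp(r)*cos(2*r) dr = exp(r)*cos(2*r) + 2·I. Substituting back brings back I: I = exp(r)*sin(2*r) - 2*exp(r)*cos(2*r) − 4·I.
Solving for I: (1 + 4)·I equals the remaining terms, so I = (1/5)·(exp(r)*sin(2*r) - 2*exp(r)*cos(2*r)).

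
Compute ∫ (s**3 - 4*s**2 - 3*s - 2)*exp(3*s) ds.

(9*s**3 - 45*s**2 + 3*s - 19)*exp(3*s)/27 + C

Use integration by parts with u = s**3 - 4*s**2 - 3*s - 2, dv = exp(3*s) ds, so v = exp(3*s)/3.
Apply parts 3 times (tabular method): alternate signs, differentiate u down to 0, integrate dv up.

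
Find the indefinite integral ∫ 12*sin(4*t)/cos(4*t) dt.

Let u = cos(4*t), so du = (-4*sin(4*t)) dt.
Rewriting, the integral becomes -3·∫ 1/u du = -3·log(u).
Substituting back, u = cos(4*t).

-3*log(cos(4*t)) + C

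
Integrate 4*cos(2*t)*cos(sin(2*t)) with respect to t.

Let u = sin(2*t), so du = (2*cos(2*t)) dt.
Rewriting, the integral becomes 2·∫ cos(u) du = 2·sin(u).
Substituting back, u = sin(2*t).

2*sin(sin(2*t)) + C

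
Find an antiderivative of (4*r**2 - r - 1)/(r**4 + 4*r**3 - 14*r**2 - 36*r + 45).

Factor the denominator: (r - 3)*(r - 1)*(r + 3)*(r + 5).
Partial-fraction decomposition: -13/(12*(r + 5)) + 19/(24*(r + 3)) - 1/(24*(r - 1)) + 1/(3*(r - 3)).
Integrate each term: A/(r−a) contributes A·log|r−a|.

log(r - 3)/3 - log(r - 1)/24 + 19*log(r + 3)/24 - 13*log(r + 5)/12 + C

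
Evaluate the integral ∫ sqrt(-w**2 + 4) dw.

Substitute w = 2·sin(θ), so dw = 2·cos(θ) dθ and the radical becomes sqrt(-w**2 + 4) = 2·cos(θ) by the Pythagorean identity.
Integrate the resulting trig expression in θ, then back-substitute θ = asin(w/2), sin(θ) = w/2, cos(θ) = sqrt(-w**2 + 4)/2 (absorbing any constant into C).

w*sqrt(-w**2 + 4)/2 + 2*asin(w/2) + C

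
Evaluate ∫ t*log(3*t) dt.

t**2*(log(t) + log(3))/2 - t**2/4 + C

Use integration by parts with u = log(3*t), dv = t dt.
Then du = 1/t dt and v = t**2/2.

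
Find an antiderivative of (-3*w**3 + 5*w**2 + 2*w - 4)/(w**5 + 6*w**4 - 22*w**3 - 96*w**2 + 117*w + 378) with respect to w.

-497*log(w - 3)/4500 + 36*log(w + 2)/125 - 29*log(w + 3)/36 + 157*log(w + 7)/250 + 17/(150*w - 450) + C

Factor the denominator: (w - 3)**2*(w + 2)*(w + 3)*(w + 7).
Partial-fraction decomposition: 157/(250*(w + 7)) - 29/(36*(w + 3)) + 36/(125*(w + 2)) - 497/(4500*(w - 3)) - 17/(150*(w - 3)**2).
Integrate each term; A/(w−a) gives A·log|w−a|; A/(w−a)² gives −A/(w−a).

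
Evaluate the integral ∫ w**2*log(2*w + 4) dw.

w**3*log(2*w + 4)/3 - w**3/9 + w**2/3 - 4*w/3 + 8*log(w + 2)/3 + C

Use integration by parts with u = log(2*w + 4), dv = w**2 dw.
Then du = 2/(2*w + 4) dw and v = w**3/3.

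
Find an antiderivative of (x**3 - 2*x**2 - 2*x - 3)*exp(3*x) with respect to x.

Use integration by parts with u = x**3 - 2*x**2 - 2*x - 3, dv = exp(3*x) dx, so v = exp(3*x)/3.
Apply parts 3 times (tabular method): alternate signs, differentiate u down to 0, integrate dv up.

(x**3 - 3*x**2 - 3)*exp(3*x)/3 + C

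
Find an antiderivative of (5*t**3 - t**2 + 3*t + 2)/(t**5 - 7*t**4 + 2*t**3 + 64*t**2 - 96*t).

-log(t)/48 - 685*log(t - 4)/784 + 11*log(t - 2)/10 - 151*log(t + 3)/735 - 159/(28*t - 112) + C

Factor the denominator: t*(t - 4)**2*(t - 2)*(t + 3).
Partial-fraction decomposition: -151/(735*(t + 3)) + 11/(10*(t - 2)) - 685/(784*(t - 4)) + 159/(28*(t - 4)**2) - 1/(48*t).
Integrate each term; A/(t−a) gives A·log|t−a|; A/(t−a)² gives −A/(t−a).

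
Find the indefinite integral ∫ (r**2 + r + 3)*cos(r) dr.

Use integration by parts with u = r**2 + r + 3, dv = cos(r) dr, so v = sin(r).
Apply parts 2 times (tabular method): alternate signs, differentiate u down to 0, integrate dv up.

r**2*sin(r) + r*sin(r) + 2*r*cos(r) + sin(r) + cos(r) + C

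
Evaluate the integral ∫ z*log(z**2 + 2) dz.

z**2*log(z**2 + 2)/2 - z**2/2 + log(z**2 + 2) + C

Let u = z**2 + 2, so du = (2*z) dz.
The integral becomes (1/2)·∫ log(u) du; integrate by parts with u′=log(u), dv′=du.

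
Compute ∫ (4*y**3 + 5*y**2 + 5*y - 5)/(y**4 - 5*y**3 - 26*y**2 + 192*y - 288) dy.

-1491*log(y - 4)/100 + 163*log(y - 3)/9 + 719*log(y + 6)/900 - 351/(10*y - 40) + C

Factor the denominator: (y - 4)**2*(y - 3)*(y + 6).
Partial-fraction decomposition: 719/(900*(y + 6)) + 163/(9*(y - 3)) - 1491/(100*(y - 4)) + 351/(10*(y - 4)**2).
Integrate each term; A/(y−a) gives A·log|y−a|; A/(y−a)² gives −A/(y−a).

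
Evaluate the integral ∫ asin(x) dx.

Use integration by parts with u = arcsin(x), dv = dx.
Then du = 1/sqrt(-x**2 + 1) dx.

x*asin(x) + sqrt(-x**2 + 1) + C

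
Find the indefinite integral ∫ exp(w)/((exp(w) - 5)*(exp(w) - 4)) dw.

log(exp(w) - 5) - log(exp(w) - 4) + C

Let u = e^w, du = e^w dw.
The integral becomes ∫ du/((u-4)(u-5)); decompose into partial fractions.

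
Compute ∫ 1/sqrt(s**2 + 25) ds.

Substitute s = 5·tan(θ), so ds = 5·sec(θ)^2 dθ and the radical becomes sqrt(s**2 + 25) = 5·sec(θ) by the Pythagorean identity.
Integrate the resulting trig expression in θ, then back-substitute tan(θ) = s/5, sec(θ) = sqrt(s**2 + 25)/5 (absorbing any constant into C).

log(s + sqrt(s**2 + 25)) + C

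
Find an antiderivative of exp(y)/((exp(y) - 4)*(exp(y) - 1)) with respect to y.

log(exp(y) - 4)/3 - log(exp(y) - 1)/3 + C

Let u = e^y, du = e^y dy.
The integral becomes ∫ du/((u-1)(u-4)); decompose into partial fractions.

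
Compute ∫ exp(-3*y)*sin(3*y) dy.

-exp(-3*y)*sin(3*y)/6 - exp(-3*y)*cos(3*y)/6 + C

Let I denote the integral. Integrate by parts with u = sin(3*y), dv = exp(-3*y) dy, so v = -exp(-3*y)/3: I = -exp(-3*y)*sin(3*y)/3 + ∫ exp(-3*y)*cos(3*y) dy.
Apply parts again with u = cos(3*y), dv = exp(-3*y) dy: ∫ exp(-3*y)*cos(3*y) dy = -exp(-3*y)*cos(3*y)/3 − I. Substituting back brings back I: I = -exp(-3*y)*sin(3*y)/3 - exp(-3*y)*cos(3*y)/3 − I.
Solving for I: (1 + 1)·I equals the remaining terms, so I = (1/2)·(-exp(-3*y)*sin(3*y)/3 - exp(-3*y)*cos(3*y)/3).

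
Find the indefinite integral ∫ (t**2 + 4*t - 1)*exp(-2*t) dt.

Use integration by parts with u = t**2 + 4*t - 1, dv = exp(-2*t) dt, so v = -exp(-2*t)/2.
Apply parts 2 times (tabular method): alternate signs, differentiate u down to 0, integrate dv up.

(-2*t**2 - 10*t - 3)*exp(-2*t)/4 + C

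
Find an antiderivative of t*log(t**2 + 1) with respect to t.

Let u = t**2 + 1, so du = (2*t) dt.
The integral becomes (1/2)·∫ log(u) du; integrate by parts with u′=log(u), dv′=du.

t**2*log(t**2 + 1)/2 - t**2/2 + log(t**2 + 1)/2 + C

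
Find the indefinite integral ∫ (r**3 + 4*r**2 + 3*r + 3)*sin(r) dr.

Use integration by parts with u = r**3 + 4*r**2 + 3*r + 3, dv = sin(r) dr, so v = -cos(r).
Apply parts 3 times (tabular method): alternate signs, differentiate u down to 0, integrate dv up.

-r**3*cos(r) + 3*r**2*sin(r) - 4*r**2*cos(r) + 8*r*sin(r) + 3*r*cos(r) - 3*sin(r) + 5*cos(r) + C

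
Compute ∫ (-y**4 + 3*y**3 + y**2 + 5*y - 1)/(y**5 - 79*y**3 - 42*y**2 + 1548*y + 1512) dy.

-1289*log(y - 7)/1352 + 583*log(y - 6)/1008 - 9*log(y + 1)/1400 - 376321*log(y + 6)/608400 - 1939/(780*y + 4680) + C

Factor the denominator: (y - 7)*(y - 6)*(y + 1)*(y + 6)**2.
Partial-fraction decomposition: -376321/(608400*(y + 6)) + 1939/(780*(y + 6)**2) - 9/(1400*(y + 1)) + 583/(1008*(y - 6)) - 1289/(1352*(y - 7)).
Integrate each term; A/(y−a) gives A·log|y−a|; A/(y−a)² gives −A/(y−a).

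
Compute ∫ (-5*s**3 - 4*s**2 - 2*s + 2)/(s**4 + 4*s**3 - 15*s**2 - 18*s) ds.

-log(s)/9 - 175*log(s - 3)/108 + log(s + 1)/4 - 95*log(s + 6)/27 + C

Factor the denominator: s*(s - 3)*(s + 1)*(s + 6).
Partial-fraction decomposition: -95/(27*(s + 6)) + 1/(4*(s + 1)) - 175/(108*(s - 3)) - 1/(9*s).
Integrate each term: A/(s−a) contributes A·log|s−a|.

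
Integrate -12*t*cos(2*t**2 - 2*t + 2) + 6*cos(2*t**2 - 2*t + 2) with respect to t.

Let u = 2*t**2 - 2*t + 2, so du = (4*t - 2) dt.
Rewriting, the integral becomes -3·∫ cos(u) du = -3·sin(u).
Substituting back, u = 2*t**2 - 2*t + 2.

-3*sin(2*t**2 - 2*t + 2) + C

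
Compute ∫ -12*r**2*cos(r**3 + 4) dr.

Let u = r**3 + 4, so du = (3*r**2) dr.
Rewriting, the integral becomes -4·∫ cos(u) du = -4·sin(u).
Substituting back, u = r**3 + 4.

-4*sin(r**3 + 4) + C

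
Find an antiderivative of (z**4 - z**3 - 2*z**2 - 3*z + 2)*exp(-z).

Use integration by parts with u = z**4 - z**3 - 2*z**2 - 3*z + 2, dv = exp(-z) dz, so v = -exp(-z).
Apply parts 4 times (tabular method): alternate signs, differentiate u down to 0, integrate dv up.

(-z**4 - 3*z**3 - 7*z**2 - 11*z - 13)*exp(-z) + C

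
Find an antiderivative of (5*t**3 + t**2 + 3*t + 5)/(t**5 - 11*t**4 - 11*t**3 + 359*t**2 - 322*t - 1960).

-3469*log(t - 7)/5832 + 353*log(t - 4)/486 + 37*log(t + 2)/1458 - 305*log(t + 5)/1944 - 895/(162*t - 1134) + C

Factor the denominator: (t - 7)**2*(t - 4)*(t + 2)*(t + 5).
Partial-fraction decomposition: -305/(1944*(t + 5)) + 37/(1458*(t + 2)) + 353/(486*(t - 4)) - 3469/(5832*(t - 7)) + 895/(162*(t - 7)**2).
Integrate each term; A/(t−a) gives A·log|t−a|; A/(t−a)² gives −A/(t−a).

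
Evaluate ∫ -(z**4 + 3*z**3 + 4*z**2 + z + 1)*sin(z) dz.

z**4*cos(z) - 4*z**3*sin(z) + 3*z**3*cos(z) - 9*z**2*sin(z) - 8*z**2*cos(z) + 16*z*sin(z) - 17*z*cos(z) + 17*sin(z) + 17*cos(z) + C

Use integration by parts with u = z**4 + 3*z**3 + 4*z**2 + z + 1, dv = -sin(z) dz, so v = cos(z).
Apply parts 4 times (tabular method): alternate signs, differentiate u down to 0, integrate dv up.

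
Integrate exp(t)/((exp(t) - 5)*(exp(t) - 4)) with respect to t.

Let u = e^t, du = e^t dt.
The integral becomes ∫ du/((u-4)(u-5)); decompose into partial fractions.

log(exp(t) - 5) - log(exp(t) - 4) + C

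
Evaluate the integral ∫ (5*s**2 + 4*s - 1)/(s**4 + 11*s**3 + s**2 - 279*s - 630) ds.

3*log(s - 5)/22 - log(s + 3)/3 + 155*log(s + 6)/33 - 9*log(s + 7)/2 + C

Factor the denominator: (s - 5)*(s + 3)*(s + 6)*(s + 7).
Partial-fraction decomposition: -9/(2*(s + 7)) + 155/(33*(s + 6)) - 1/(3*(s + 3)) + 3/(22*(s - 5)).
Integrate each term: A/(s−a) contributes A·log|s−a|.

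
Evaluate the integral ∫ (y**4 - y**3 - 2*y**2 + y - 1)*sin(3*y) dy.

Use integration by parts with u = y**4 - y**3 - 2*y**2 + y - 1, dv = sin(3*y) dy, so v = -cos(3*y)/3.
Apply parts 4 times (tabular method): alternate signs, differentiate u down to 0, integrate dv up.

-y**4*cos(3*y)/3 + 4*y**3*sin(3*y)/9 + y**3*cos(3*y)/3 - y**2*sin(3*y)/3 + 10*y**2*cos(3*y)/9 - 20*y*sin(3*y)/27 - 5*y*cos(3*y)/9 + 5*sin(3*y)/27 + 7*cos(3*y)/81 + C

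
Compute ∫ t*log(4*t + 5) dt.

Use integration by parts with u = log(4*t + 5), dv = t dt.
Then du = 4/(4*t + 5) dt and v = t**2/2.

t**2*log(4*t + 5)/2 - t**2/4 + 5*t/8 - 25*log(4*t + 5)/32 + C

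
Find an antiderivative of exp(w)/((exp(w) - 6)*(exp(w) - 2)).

log(exp(w) - 6)/4 - log(exp(w) - 2)/4 + C

Let u = e^w, du = e^w dw.
The integral becomes ∫ du/((u-6)(u-2)); decompose into partial fractions.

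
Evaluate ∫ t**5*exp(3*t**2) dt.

(9*t**4 - 6*t**2 + 2)*exp(3*t**2)/54 + C

Let u = t², du = 2t dt; rewrite as (1/2)∫ u^2·exp(3u) du.
Now integrate by parts 2 times.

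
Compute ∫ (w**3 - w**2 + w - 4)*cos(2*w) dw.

w**3*sin(2*w)/2 - w**2*sin(2*w)/2 + 3*w**2*cos(2*w)/4 - w*sin(2*w)/4 - w*cos(2*w)/2 - 7*sin(2*w)/4 - cos(2*w)/8 + C

Use integration by parts with u = w**3 - w**2 + w - 4, dv = cos(2*w) dw, so v = sin(2*w)/2.
Apply parts 3 times (tabular method): alternate signs, differentiate u down to 0, integrate dv up.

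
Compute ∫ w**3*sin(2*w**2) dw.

Let u = w², du = 2w dw; rewrite as (1/2)∫ u^1·sin(2u) du.
Now integrate by parts 1 time.

-w**2*cos(2*w**2)/4 + sin(2*w**2)/8 + C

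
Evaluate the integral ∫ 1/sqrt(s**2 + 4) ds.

log(s + sqrt(s**2 + 4)) + C

Substitute s = 2·tan(θ), so ds = 2·sec(θ)^2 dθ and the radical becomes sqrt(s**2 + 4) = 2·sec(θ) by the Pythagorean identity.
Integrate the resulting trig expression in θ, then back-substitute tan(θ) = s/2, sec(θ) = sqrt(s**2 + 4)/2 (absorbing any constant into C).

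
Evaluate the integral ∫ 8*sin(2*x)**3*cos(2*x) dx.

Let u = sin(2*x), so du = (2*cos(2*x)) dx.
Rewriting, the integral becomes 4·∫ u^3 du = 4·u^4/4.
Substituting back, u = sin(2*x).

sin(2*x)**4 + C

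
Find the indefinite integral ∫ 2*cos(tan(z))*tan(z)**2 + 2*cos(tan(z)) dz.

Let u = tan(z), so du = (tan(z)**2 + 1) dz.
Rewriting, the integral becomes 2·∫ cos(u) du = 2·sin(u).
Substituting back, u = tan(z).

2*sin(tan(z)) + C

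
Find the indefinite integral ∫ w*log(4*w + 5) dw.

Use integration by parts with u = log(4*w + 5), dv = w dw.
Then du = 4/(4*w + 5) dw and v = w**2/2.

w**2*log(4*w + 5)/2 - w**2/4 + 5*w/8 - 25*log(4*w + 5)/32 + C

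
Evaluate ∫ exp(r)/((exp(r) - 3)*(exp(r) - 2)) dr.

log(exp(r) - 3) - log(exp(r) - 2) + C

Let u = e^r, du = e^r dr.
The integral becomes ∫ du/((u-3)(u-2)); decompose into partial fractions.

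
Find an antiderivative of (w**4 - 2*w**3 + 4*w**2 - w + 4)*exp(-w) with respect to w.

(-w**4 - 2*w**3 - 10*w**2 - 19*w - 23)*exp(-w) + C

Use integration by parts with u = w**4 - 2*w**3 + 4*w**2 - w + 4, dv = exp(-w) dw, so v = -exp(-w).
Apply parts 4 times (tabular method): alternate signs, differentiate u down to 0, integrate dv up.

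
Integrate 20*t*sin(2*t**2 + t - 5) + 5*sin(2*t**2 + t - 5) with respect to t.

-5*cos(2*t**2 + t - 5) + C

Let u = 2*t**2 + t - 5, so du = (4*t + 1) dt.
Rewriting, the integral becomes 5·∫ sin(u) du = 5·-cos(u).
Substituting back, u = 2*t**2 + t - 5.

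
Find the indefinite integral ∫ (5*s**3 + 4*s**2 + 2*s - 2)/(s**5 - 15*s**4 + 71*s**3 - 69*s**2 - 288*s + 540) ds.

Factor the denominator: (s - 6)*(s - 5)*(s - 3)**2*(s + 2).
Partial-fraction decomposition: -3/(140*(s + 2)) + 1631/(180*(s - 3)) + 35/(6*(s - 3)**2) - 733/(28*(s - 5)) + 617/(36*(s - 6)).
Integrate each term; A/(s−a) gives A·log|s−a|; A/(s−a)² gives −A/(s−a).

617*log(s - 6)/36 - 733*log(s - 5)/28 + 1631*log(s - 3)/180 - 3*log(s + 2)/140 - 35/(6*s - 18) + C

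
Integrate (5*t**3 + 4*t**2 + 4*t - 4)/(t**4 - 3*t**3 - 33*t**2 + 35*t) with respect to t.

-4*log(t)/35 + 215*log(t - 7)/56 - log(t - 1)/4 + 61*log(t + 5)/40 + C

Factor the denominator: t*(t - 7)*(t - 1)*(t + 5).
Partial-fraction decomposition: 61/(40*(t + 5)) - 1/(4*(t - 1)) + 215/(56*(t - 7)) - 4/(35*t).
Integrate each term: A/(t−a) contributes A·log|t−a|.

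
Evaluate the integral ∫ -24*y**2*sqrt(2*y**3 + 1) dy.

-8*(2*y**3 + 1)**(3/2)/3 + C

Let u = 2*y**3 + 1, so du = (6*y**2) dy.
Rewriting, the integral becomes -4·∫ √u du = -4·(2/3)u^(3/2).
Substituting back, u = 2*y**3 + 1.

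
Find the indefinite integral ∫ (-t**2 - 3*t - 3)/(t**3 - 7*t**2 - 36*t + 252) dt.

-73*log(t - 7)/13 + 19*log(t - 6)/4 - 7*log(t + 6)/52 + C

Factor the denominator: (t - 7)*(t - 6)*(t + 6).
Partial-fraction decomposition: -7/(52*(t + 6)) + 19/(4*(t - 6)) - 73/(13*(t - 7)).
Integrate each term: A/(t−a) contributes A·log|t−a|.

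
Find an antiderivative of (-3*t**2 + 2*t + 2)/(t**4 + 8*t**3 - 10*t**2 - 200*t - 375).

Factor the denominator: (t - 5)*(t + 3)*(t + 5)**2.
Partial-fraction decomposition: -89/(100*(t + 5)) - 83/(20*(t + 5)**2) + 31/(32*(t + 3)) - 63/(800*(t - 5)).
Integrate each term; A/(t−a) gives A·log|t−a|; A/(t−a)² gives −A/(t−a).

-63*log(t - 5)/800 + 31*log(t + 3)/32 - 89*log(t + 5)/100 + 83/(20*t + 100) + C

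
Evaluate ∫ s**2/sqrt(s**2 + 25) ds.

Substitute s = 5·tan(θ), so ds = 5·sec(θ)^2 dθ and the radical becomes sqrt(s**2 + 25) = 5·sec(θ) by the Pythagorean identity.
Integrate the resulting trig expression in θ, then back-substitute tan(θ) = s/5, sec(θ) = sqrt(s**2 + 25)/5 (absorbing any constant into C).

s*sqrt(s**2 + 25)/2 - 25*log(s + sqrt(s**2 + 25))/2 + C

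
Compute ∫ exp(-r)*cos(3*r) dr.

3*exp(-r)*sin(3*r)/10 - exp(-r)*cos(3*r)/10 + C

Let I denote the integral. Integrate by parts with u = cos(3*r), dv = exp(-r) dr, so v = -exp(-r): I = -exp(-r)*cos(3*r) − 3·∫ exp(-r)*sin(3*r) dr.
Apply parts again with u = sin(3*r), dv = exp(-r) dr: ∫ exp(-r)*sin(3*r) dr = -exp(-r)*sin(3*r) + 3·I. Substituting back brings back I: I = 3*exp(-r)*sin(3*r) - exp(-r)*cos(3*r) − 9·I.
Solving for I: (1 + 9)·I equals the remaining terms, so I = (1/10)·(3*exp(-r)*sin(3*r) - exp(-r)*cos(3*r)).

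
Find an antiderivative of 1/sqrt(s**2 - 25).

Substitute s = 5·sec(θ), so ds = 5·sec(θ)*tan(θ) dθ and the radical becomes sqrt(s**2 - 25) = 5·tan(θ) by the Pythagorean identity.
Integrate the resulting trig expression in θ, then back-substitute sec(θ) = s/5, tan(θ) = sqrt(s**2 - 25)/5 (absorbing any constant into C).

log(s + sqrt(s**2 - 25)) + C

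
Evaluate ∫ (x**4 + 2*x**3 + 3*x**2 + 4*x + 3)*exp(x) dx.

Use integration by parts with u = x**4 + 2*x**3 + 3*x**2 + 4*x + 3, dv = exp(x) dx, so v = exp(x).
Apply parts 4 times (tabular method): alternate signs, differentiate u down to 0, integrate dv up.

(x**4 - 2*x**3 + 9*x**2 - 14*x + 17)*exp(x) + C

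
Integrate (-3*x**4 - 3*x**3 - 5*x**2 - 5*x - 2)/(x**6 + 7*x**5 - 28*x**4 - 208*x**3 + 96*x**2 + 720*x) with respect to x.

-log(x)/360 - 2402*log(x - 5)/12705 + 13*log(x - 2)/192 + 9*log(x + 2)/224 + 5851*log(x + 6)/69696 + 53/(33*x + 198) + C

Factor the denominator: x*(x - 5)*(x - 2)*(x + 2)*(x + 6)**2.
Partial-fraction decomposition: 5851/(69696*(x + 6)) - 53/(33*(x + 6)**2) + 9/(224*(x + 2)) + 13/(192*(x - 2)) - 2402/(12705*(x - 5)) - 1/(360*x).
Integrate each term; A/(x−a) gives A·log|x−a|; A/(x−a)² gives −A/(x−a).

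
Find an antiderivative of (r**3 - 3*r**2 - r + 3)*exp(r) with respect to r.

(r**3 - 6*r**2 + 11*r - 8)*exp(r) + C

Use integration by parts with u = r**3 - 3*r**2 - r + 3, dv = exp(r) dr, so v = exp(r).
Apply parts 3 times (tabular method): alternate signs, differentiate u down to 0, integrate dv up.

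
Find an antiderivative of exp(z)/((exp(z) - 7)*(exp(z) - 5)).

Let u = e^z, du = e^z dz.
The integral becomes ∫ du/((u-5)(u-7)); decompose into partial fractions.

log(exp(z) - 7)/2 - log(exp(z) - 5)/2 + C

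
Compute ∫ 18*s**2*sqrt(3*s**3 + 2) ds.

Let u = 3*s**3 + 2, so du = (9*s**2) ds.
Rewriting, the integral becomes 2·∫ √u du = 2·(2/3)u^(3/2).
Substituting back, u = 3*s**3 + 2.

4*(3*s**3 + 2)**(3/2)/3 + C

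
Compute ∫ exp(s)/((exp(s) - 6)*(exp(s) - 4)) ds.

Let u = e^s, du = e^s ds.
The integral becomes ∫ du/((u-6)(u-4)); decompose into partial fractions.

log(exp(s) - 6)/2 - log(exp(s) - 4)/2 + C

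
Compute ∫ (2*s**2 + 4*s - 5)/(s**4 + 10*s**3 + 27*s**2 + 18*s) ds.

-5*log(s)/18 + 7*log(s + 1)/10 + log(s + 3)/18 - 43*log(s + 6)/90 + C

Factor the denominator: s*(s + 1)*(s + 3)*(s + 6).
Partial-fraction decomposition: -43/(90*(s + 6)) + 1/(18*(s + 3)) + 7/(10*(s + 1)) - 5/(18*s).
Integrate each term: A/(s−a) contributes A·log|s−a|.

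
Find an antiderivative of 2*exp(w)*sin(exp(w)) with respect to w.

-2*cos(exp(w)) + C

Let u = exp(w), so du = (exp(w)) dw.
Rewriting, the integral becomes 2·∫ sin(u) du = 2·-cos(u).
Substituting back, u = exp(w).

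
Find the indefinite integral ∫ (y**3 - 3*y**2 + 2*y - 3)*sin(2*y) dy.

Use integration by parts with u = y**3 - 3*y**2 + 2*y - 3, dv = sin(2*y) dy, so v = -cos(2*y)/2.
Apply parts 3 times (tabular method): alternate signs, differentiate u down to 0, integrate dv up.

-y**3*cos(2*y)/2 + 3*y**2*sin(2*y)/4 + 3*y**2*cos(2*y)/2 - 3*y*sin(2*y)/2 - y*cos(2*y)/4 + sin(2*y)/8 + 3*cos(2*y)/4 + C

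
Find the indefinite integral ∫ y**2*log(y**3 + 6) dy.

y**3*log(y**3 + 6)/3 - y**3/3 + 2*log(y**3 + 6) + C

Let u = y**3 + 6, so du = (3*y**2) dy.
The integral becomes (1/3)·∫ log(u) du; integrate by parts with u′=log(u), dv′=du.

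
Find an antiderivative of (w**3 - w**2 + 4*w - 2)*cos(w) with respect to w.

Use integration by parts with u = w**3 - w**2 + 4*w - 2, dv = cos(w) dw, so v = sin(w).
Apply parts 3 times (tabular method): alternate signs, differentiate u down to 0, integrate dv up.

w**3*sin(w) - w**2*sin(w) + 3*w**2*cos(w) - 2*w*sin(w) - 2*w*cos(w) - 2*cos(w) + C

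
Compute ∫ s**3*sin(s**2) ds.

Let u = s², du = 2s ds; rewrite as (1/2)∫ u^1·sin(1u) du.
Now integrate by parts 1 time.

-s**2*cos(s**2)/2 + sin(s**2)/2 + C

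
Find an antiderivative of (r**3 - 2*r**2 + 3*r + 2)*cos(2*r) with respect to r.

r**3*sin(2*r)/2 - r**2*sin(2*r) + 3*r**2*cos(2*r)/4 + 3*r*sin(2*r)/4 - r*cos(2*r) + 3*sin(2*r)/2 + 3*cos(2*r)/8 + C

Use integration by parts with u = r**3 - 2*r**2 + 3*r + 2, dv = cos(2*r) dr, so v = sin(2*r)/2.
Apply parts 3 times (tabular method): alternate signs, differentiate u down to 0, integrate dv up.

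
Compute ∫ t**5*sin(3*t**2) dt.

-t**4*cos(3*t**2)/6 + t**2*sin(3*t**2)/9 + cos(3*t**2)/27 + C

Let u = t², du = 2t dt; rewrite as (1/2)∫ u^2·sin(3u) du.
Now integrate by parts 2 times.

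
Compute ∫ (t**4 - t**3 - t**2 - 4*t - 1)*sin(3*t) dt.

-t**4*cos(3*t)/3 + 4*t**3*sin(3*t)/9 + t**3*cos(3*t)/3 - t**2*sin(3*t)/3 + 7*t**2*cos(3*t)/9 - 14*t*sin(3*t)/27 + 10*t*cos(3*t)/9 - 10*sin(3*t)/27 + 13*cos(3*t)/81 + C

Use integration by parts with u = t**4 - t**3 - t**2 - 4*t - 1, dv = sin(3*t) dt, so v = -cos(3*t)/3.
Apply parts 4 times (tabular method): alternate signs, differentiate u down to 0, integrate dv up.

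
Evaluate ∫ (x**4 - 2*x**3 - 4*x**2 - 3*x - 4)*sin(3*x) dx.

Use integration by parts with u = x**4 - 2*x**3 - 4*x**2 - 3*x - 4, dv = sin(3*x) dx, so v = -cos(3*x)/3.
Apply parts 4 times (tabular method): alternate signs, differentiate u down to 0, integrate dv up.

-x**4*cos(3*x)/3 + 4*x**3*sin(3*x)/9 + 2*x**3*cos(3*x)/3 - 2*x**2*sin(3*x)/3 + 16*x**2*cos(3*x)/9 - 32*x*sin(3*x)/27 + 5*x*cos(3*x)/9 - 5*sin(3*x)/27 + 76*cos(3*x)/81 + C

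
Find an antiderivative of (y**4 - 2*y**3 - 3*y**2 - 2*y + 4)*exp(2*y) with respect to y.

Use integration by parts with u = y**4 - 2*y**3 - 3*y**2 - 2*y + 4, dv = exp(2*y) dy, so v = exp(2*y)/2.
Apply parts 4 times (tabular method): alternate signs, differentiate u down to 0, integrate dv up.

(2*y**4 - 8*y**3 + 6*y**2 - 10*y + 13)*exp(2*y)/4 + C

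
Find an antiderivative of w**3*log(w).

Use integration by parts with u = log(w), dv = w**3 dw.
Then du = 1/w dw and v = w**4/4.

w**4*log(w)/4 - w**4/16 + C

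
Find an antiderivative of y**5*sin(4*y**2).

-y**4*cos(4*y**2)/8 + y**2*sin(4*y**2)/16 + cos(4*y**2)/64 + C

Let u = y², du = 2y dy; rewrite as (1/2)∫ u^2·sin(4u) du.
Now integrate by parts 2 times.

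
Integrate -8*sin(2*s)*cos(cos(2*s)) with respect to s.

4*sin(cos(2*s)) + C

Let u = cos(2*s), so du = (-2*sin(2*s)) ds.
Rewriting, the integral becomes 4·∫ cos(u) du = 4·sin(u).
Substituting back, u = cos(2*s).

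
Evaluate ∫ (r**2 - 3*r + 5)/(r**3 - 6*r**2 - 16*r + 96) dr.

23*log(r - 6)/20 - 9*log(r - 4)/16 + 33*log(r + 4)/80 + C

Factor the denominator: (r - 6)*(r - 4)*(r + 4).
Partial-fraction decomposition: 33/(80*(r + 4)) - 9/(16*(r - 4)) + 23/(20*(r - 6)).
Integrate each term: A/(r−a) contributes A·log|r−a|.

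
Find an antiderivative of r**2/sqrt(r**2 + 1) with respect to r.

Substitute r = tan(θ), so dr = sec(θ)^2 dθ and the radical becomes sqrt(r**2 + 1) = sec(θ) by the Pythagorean identity.
Integrate the resulting trig expression in θ, then back-substitute tan(θ) = r, sec(θ) = sqrt(r**2 + 1) (absorbing any constant into C).

r*sqrt(r**2 + 1)/2 - log(r + sqrt(r**2 + 1))/2 + C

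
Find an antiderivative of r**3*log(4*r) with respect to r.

r**4*(log(r) + 2*log(2))/4 - r**4/16 + C

Use integration by parts with u = log(4*r), dv = r**3 dr.
Then du = 1/r dr and v = r**4/4.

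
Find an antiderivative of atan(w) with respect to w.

w*atan(w) - log(w**2 + 1)/2 + C

Use integration by parts with u = arctan(w), dv = dw.
Then du = 1/(w**2 + 1) dw.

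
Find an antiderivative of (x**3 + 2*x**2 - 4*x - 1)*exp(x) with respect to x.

(x**3 - x**2 - 2*x + 1)*exp(x) + C

Use integration by parts with u = x**3 + 2*x**2 - 4*x - 1, dv = exp(x) dx, so v = exp(x).
Apply parts 3 times (tabular method): alternate signs, differentiate u down to 0, integrate dv up.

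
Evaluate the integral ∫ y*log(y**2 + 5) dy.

Let u = y**2 + 5, so du = (2*y) dy.
The integral becomes (1/2)·∫ log(u) du; integrate by parts with u′=log(u), dv′=du.

y**2*log(y**2 + 5)/2 - y**2/2 + 5*log(y**2 + 5)/2 + C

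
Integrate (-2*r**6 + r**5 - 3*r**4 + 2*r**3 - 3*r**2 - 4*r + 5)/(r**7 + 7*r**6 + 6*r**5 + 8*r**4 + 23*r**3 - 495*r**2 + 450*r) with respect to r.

-11*log(r - 2)/98 - 135743*log(r + 5)/74970 - 38*log(r**2 + 9)/765 + log(r**2 - r)/90 + 59*atan(r/3)/170 - 215/(42*r + 210) + C

Factor the denominator: r*(r - 2)*(r - 1)*(r + 5)**2*(r**2 + 9).
Partial-fraction decomposition: -(152*r - 1593)/(1530*(r**2 + 9)) - 135743/(74970*(r + 5)) + 215/(42*(r + 5)**2) + 1/(90*(r - 1)) - 11/(98*(r - 2)) + 1/(90*r).
Integrate each term; A/(r−a) gives A·log|r−a|; the (Br+D)/(r²+p²) term gives a log and an atan.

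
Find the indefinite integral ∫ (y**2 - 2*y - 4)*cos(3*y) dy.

Use integration by parts with u = y**2 - 2*y - 4, dv = cos(3*y) dy, so v = sin(3*y)/3.
Apply parts 2 times (tabular method): alternate signs, differentiate u down to 0, integrate dv up.

y**2*sin(3*y)/3 - 2*y*sin(3*y)/3 + 2*y*cos(3*y)/9 - 38*sin(3*y)/27 - 2*cos(3*y)/9 + C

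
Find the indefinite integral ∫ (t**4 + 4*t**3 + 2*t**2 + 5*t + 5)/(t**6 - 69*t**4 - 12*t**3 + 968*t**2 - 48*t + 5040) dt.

Factor the denominator: (t - 7)*(t - 5)*(t + 6)**2*(t**2 + 4).
Partial-fraction decomposition: -(4273*t - 5228)/(614800*(t**2 + 4)) - 324479/(8179600*(t + 6)) + 479/(5720*(t + 6)**2) - 1205/(7018*(t - 5)) + 3911/(17914*(t - 7)).
Integrate each term; A/(t−a) gives A·log|t−a|; the (Bt+D)/(t²+p²) term gives a log and an atan.

3911*log(t - 7)/17914 - 1205*log(t - 5)/7018 - 324479*log(t + 6)/8179600 - 4273*log(t**2 + 4)/1229600 + 1307*atan(t/2)/307400 - 479/(5720*t + 34320) + C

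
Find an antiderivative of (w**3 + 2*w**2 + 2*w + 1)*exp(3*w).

(9*w**3 + 9*w**2 + 12*w + 5)*exp(3*w)/27 + C

Use integration by parts with u = w**3 + 2*w**2 + 2*w + 1, dv = exp(3*w) dw, so v = exp(3*w)/3.
Apply parts 3 times (tabular method): alternate signs, differentiate u down to 0, integrate dv up.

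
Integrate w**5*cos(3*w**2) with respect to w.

w**4*sin(3*w**2)/6 + w**2*cos(3*w**2)/9 - sin(3*w**2)/27 + C

Let u = w², du = 2w dw; rewrite as (1/2)∫ u^2·cos(3u) du.
Now integrate by parts 2 times.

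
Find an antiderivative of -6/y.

Let u = 2*y**3, so du = (6*y**2) dy.
Rewriting, the integral becomes -2·∫ 1/u du = -2·log(u).
Substituting back, u = 2*y**3.

-6*log(y) - 2*log(2) + C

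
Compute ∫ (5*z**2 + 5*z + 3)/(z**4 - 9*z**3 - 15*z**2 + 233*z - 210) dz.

283*log(z - 7)/72 - 213*log(z - 6)/55 + 13*log(z - 1)/180 - 103*log(z + 5)/792 + C

Factor the denominator: (z - 7)*(z - 6)*(z - 1)*(z + 5).
Partial-fraction decomposition: -103/(792*(z + 5)) + 13/(180*(z - 1)) - 213/(55*(z - 6)) + 283/(72*(z - 7)).
Integrate each term: A/(z−a) contributes A·log|z−a|.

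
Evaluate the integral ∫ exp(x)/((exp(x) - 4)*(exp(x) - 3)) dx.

log(exp(x) - 4) - log(exp(x) - 3) + C

Let u = e^x, du = e^x dx.
The integral becomes ∫ du/((u-4)(u-3)); decompose into partial fractions.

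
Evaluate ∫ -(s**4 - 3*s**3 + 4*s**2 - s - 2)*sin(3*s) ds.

s**4*cos(3*s)/3 - 4*s**3*sin(3*s)/9 - s**3*cos(3*s) + s**2*sin(3*s) + 8*s**2*cos(3*s)/9 - 16*s*sin(3*s)/27 + s*cos(3*s)/3 - sin(3*s)/9 - 70*cos(3*s)/81 + C

Use integration by parts with u = s**4 - 3*s**3 + 4*s**2 - s - 2, dv = -sin(3*s) ds, so v = cos(3*s)/3.
Apply parts 4 times (tabular method): alternate signs, differentiate u down to 0, integrate dv up.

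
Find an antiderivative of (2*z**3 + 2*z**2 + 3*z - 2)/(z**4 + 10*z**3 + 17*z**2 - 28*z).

Factor the denominator: z*(z - 1)*(z + 4)*(z + 7).
Partial-fraction decomposition: 611/(168*(z + 7)) - 11/(6*(z + 4)) + 1/(8*(z - 1)) + 1/(14*z).
Integrate each term: A/(z−a) contributes A·log|z−a|.

log(z)/14 + log(z - 1)/8 - 11*log(z + 4)/6 + 611*log(z + 7)/168 + C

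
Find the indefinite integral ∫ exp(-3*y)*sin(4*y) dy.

-3*exp(-3*y)*sin(4*y)/25 - 4*exp(-3*y)*cos(4*y)/25 + C

Let I denote the integral. Integrate by parts with u = sin(4*y), dv = exp(-3*y) dy, so v = -exp(-3*y)/3: I = -exp(-3*y)*sin(4*y)/3 + (4/3)·∫ exp(-3*y)*cos(4*y) dy.
Apply parts again with u = cos(4*y), dv = exp(-3*y) dy: ∫ exp(-3*y)*cos(4*y) dy = -exp(-3*y)*cos(4*y)/3 − (4/3)·I. Substituting back brings back I: I = -exp(-3*y)*sin(4*y)/3 - 4*exp(-3*y)*cos(4*y)/9 − (16/9)·I.
Solving for I: (1 + 16/9)·I equals the remaining terms, so I = (9/25)·(-exp(-3*y)*sin(4*y)/3 - 4*exp(-3*y)*cos(4*y)/9).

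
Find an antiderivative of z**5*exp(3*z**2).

Let u = z², du = 2z dz; rewrite as (1/2)∫ u^2·exp(3u) du.
Now integrate by parts 2 times.

(9*z**4 - 6*z**2 + 2)*exp(3*z**2)/54 + C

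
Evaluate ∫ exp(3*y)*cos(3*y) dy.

Let I denote the integral. Integrate by parts with u = cos(3*y), dv = exp(3*y) dy, so v = exp(3*y)/3: I = exp(3*y)*cos(3*y)/3 + ∫ exp(3*y)*sin(3*y) dy.
Apply parts again with u = sin(3*y), dv = exp(3*y) dy: ∫ exp(3*y)*sin(3*y) dy = exp(3*y)*sin(3*y)/3 − I. Substituting back brings back I: I = exp(3*y)*sin(3*y)/3 + exp(3*y)*cos(3*y)/3 − I.
Solving for I: (1 + 1)·I equals the remaining terms, so I = (1/2)·(exp(3*y)*sin(3*y)/3 + exp(3*y)*cos(3*y)/3).

exp(3*y)*sin(3*y)/6 + exp(3*y)*cos(3*y)/6 + C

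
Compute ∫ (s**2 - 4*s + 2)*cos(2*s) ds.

Use integration by parts with u = s**2 - 4*s + 2, dv = cos(2*s) ds, so v = sin(2*s)/2.
Apply parts 2 times (tabular method): alternate signs, differentiate u down to 0, integrate dv up.

s**2*sin(2*s)/2 - 2*s*sin(2*s) + s*cos(2*s)/2 + 3*sin(2*s)/4 - cos(2*s) + C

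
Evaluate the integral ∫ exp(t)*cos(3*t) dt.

3*exp(t)*sin(3*t)/10 + exp(t)*cos(3*t)/10 + C

Let I denote the integral. Integrate by parts with u = cos(3*t), dv = exp(t) dt, so v = exp(t): I = exp(t)*cos(3*t) + 3·∫ exp(t)*sin(3*t) dt.
Apply parts again with u = sin(3*t), dv = exp(t) dt: ∫ exp(t)*sin(3*t) dt = exp(t)*sin(3*t) − 3·I. Substituting back brings back I: I = 3*exp(t)*sin(3*t) + exp(t)*cos(3*t) − 9·I.
Solving for I: (1 + 9)·I equals the remaining terms, so I = (1/10)·(3*exp(t)*sin(3*t) + exp(t)*cos(3*t)).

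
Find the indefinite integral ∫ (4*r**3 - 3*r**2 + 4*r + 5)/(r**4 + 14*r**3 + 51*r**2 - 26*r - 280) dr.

11*log(r - 2)/126 + 35*log(r + 4)/2 - 295*log(r + 5)/7 + 257*log(r + 7)/9 + C

Factor the denominator: (r - 2)*(r + 4)*(r + 5)*(r + 7).
Partial-fraction decomposition: 257/(9*(r + 7)) - 295/(7*(r + 5)) + 35/(2*(r + 4)) + 11/(126*(r - 2)).
Integrate each term: A/(r−a) contributes A·log|r−a|.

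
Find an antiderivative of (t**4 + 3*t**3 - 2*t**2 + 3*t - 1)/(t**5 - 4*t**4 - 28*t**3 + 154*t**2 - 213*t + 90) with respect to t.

241*log(t - 5)/88 - 19*log(t - 3)/9 + 101*log(t - 1)/392 + 557*log(t + 6)/4851 - 1/(14*t - 14) + C

Factor the denominator: (t - 5)*(t - 3)*(t - 1)**2*(t + 6).
Partial-fraction decomposition: 557/(4851*(t + 6)) + 101/(392*(t - 1)) + 1/(14*(t - 1)**2) - 19/(9*(t - 3)) + 241/(88*(t - 5)).
Integrate each term; A/(t−a) gives A·log|t−a|; A/(t−a)² gives −A/(t−a).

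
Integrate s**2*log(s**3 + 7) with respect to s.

s**3*log(s**3 + 7)/3 - s**3/3 + 7*log(s**3 + 7)/3 + C

Let u = s**3 + 7, so du = (3*s**2) ds.
The integral becomes (1/3)·∫ log(u) du; integrate by parts with u′=log(u), dv′=du.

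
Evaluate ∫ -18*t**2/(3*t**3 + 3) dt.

Let u = 3*t**3 + 3, so du = (9*t**2) dt.
Rewriting, the integral becomes -2·∫ 1/u du = -2·log(u).
Substituting back, u = 3*t**3 + 3.

-2*log(3*t**3 + 3) + C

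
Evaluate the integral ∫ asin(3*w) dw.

w*asin(3*w) + sqrt(-9*w**2 + 1)/3 + C

Use integration by parts with u = arcsin(3*w), dv = dw.
Then du = 3/sqrt(-9*w**2 + 1) dw.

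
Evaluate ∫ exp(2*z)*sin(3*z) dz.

2*exp(2*z)*sin(3*z)/13 - 3*exp(2*z)*cos(3*z)/13 + C

Let I denote the integral. Integrate by parts with u = sin(3*z), dv = exp(2*z) dz, so v = exp(2*z)/2: I = exp(2*z)*sin(3*z)/2 − (3/2)·∫ exp(2*z)*cos(3*z) dz.
Apply parts again with u = cos(3*z), dv = exp(2*z) dz: ∫ exp(2*z)*cos(3*z) dz = exp(2*z)*cos(3*z)/2 + (3/2)·I. Substituting back brings back I: I = exp(2*z)*sin(3*z)/2 - 3*exp(2*z)*cos(3*z)/4 − (9/4)·I.
Solving for I: (1 + 9/4)·I equals the remaining terms, so I = (4/13)·(exp(2*z)*sin(3*z)/2 - 3*exp(2*z)*cos(3*z)/4).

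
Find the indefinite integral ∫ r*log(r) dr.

Use integration by parts with u = log(r), dv = r dr.
Then du = 1/r dr and v = r**2/2.

r**2*log(r)/2 - r**2/4 + C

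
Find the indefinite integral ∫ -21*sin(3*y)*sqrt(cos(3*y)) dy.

14*cos(3*y)**(3/2)/3 + C

Let u = cos(3*y), so du = (-3*sin(3*y)) dy.
Rewriting, the integral becomes 7·∫ √u du = 7·(2/3)u^(3/2).
Substituting back, u = cos(3*y).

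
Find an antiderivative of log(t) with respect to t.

t*log(t) - t + C

Use integration by parts with u = log(t), dv = dt.
Then du = 1/t dt and v = t.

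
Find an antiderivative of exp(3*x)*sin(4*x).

3*exp(3*x)*sin(4*x)/25 - 4*exp(3*x)*cos(4*x)/25 + C

Let I denote the integral. Integrate by parts with u = sin(4*x), dv = exp(3*x) dx, so v = exp(3*x)/3: I = exp(3*x)*sin(4*x)/3 − (4/3)·∫ exp(3*x)*cos(4*x) dx.
Apply parts again with u = cos(4*x), dv = exp(3*x) dx: ∫ exp(3*x)*cos(4*x) dx = exp(3*x)*cos(4*x)/3 + (4/3)·I. Substituting back brings back I: I = exp(3*x)*sin(4*x)/3 - 4*exp(3*x)*cos(4*x)/9 − (16/9)·I.
Solving for I: (1 + 16/9)·I equals the remaining terms, so I = (9/25)·(exp(3*x)*sin(4*x)/3 - 4*exp(3*x)*cos(4*x)/9).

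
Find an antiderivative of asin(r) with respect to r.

Use integration by parts with u = arcsin(r), dv = dr.
Then du = 1/sqrt(-r**2 + 1) dr.

r*asin(r) + sqrt(-r**2 + 1) + C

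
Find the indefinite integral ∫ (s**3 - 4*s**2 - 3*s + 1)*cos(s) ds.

Use integration by parts with u = s**3 - 4*s**2 - 3*s + 1, dv = cos(s) ds, so v = sin(s).
Apply parts 3 times (tabular method): alternate signs, differentiate u down to 0, integrate dv up.

s**3*sin(s) - 4*s**2*sin(s) + 3*s**2*cos(s) - 9*s*sin(s) - 8*s*cos(s) + 9*sin(s) - 9*cos(s) + C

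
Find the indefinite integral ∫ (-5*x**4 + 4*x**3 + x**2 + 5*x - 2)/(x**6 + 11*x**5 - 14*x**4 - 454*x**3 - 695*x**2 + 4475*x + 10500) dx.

-859*log(x - 5)/3200 + 10*log(x - 4)/63 - 521*log(x + 3)/896 - 20293*log(x + 5)/3600 + 405*log(x + 7)/64 - 403/(40*x + 200) + C

Factor the denominator: (x - 5)*(x - 4)*(x + 3)*(x + 5)**2*(x + 7).
Partial-fraction decomposition: 405/(64*(x + 7)) - 20293/(3600*(x + 5)) + 403/(40*(x + 5)**2) - 521/(896*(x + 3)) + 10/(63*(x - 4)) - 859/(3200*(x - 5)).
Integrate each term; A/(x−a) gives A·log|x−a|; A/(x−a)² gives −A/(x−a).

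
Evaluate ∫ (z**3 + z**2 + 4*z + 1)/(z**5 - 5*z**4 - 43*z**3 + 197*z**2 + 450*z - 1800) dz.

277*log(z - 6)/330 - 19*log(z - 5)/20 + 7*log(z - 3)/48 + log(z + 4)/10 - 119*log(z + 5)/880 + C

Factor the denominator: (z - 6)*(z - 5)*(z - 3)*(z + 4)*(z + 5).
Partial-fraction decomposition: -119/(880*(z + 5)) + 1/(10*(z + 4)) + 7/(48*(z - 3)) - 19/(20*(z - 5)) + 277/(330*(z - 6)).
Integrate each term: A/(z−a) contributes A·log|z−a|.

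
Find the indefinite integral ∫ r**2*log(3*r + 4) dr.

Use integration by parts with u = log(3*r + 4), dv = r**2 dr.
Then du = 3/(3*r + 4) dr and v = r**3/3.

r**3*log(3*r + 4)/3 - r**3/9 + 2*r**2/9 - 16*r/27 + 64*log(3*r + 4)/81 + C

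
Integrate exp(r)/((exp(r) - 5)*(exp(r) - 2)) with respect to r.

log(exp(r) - 5)/3 - log(exp(r) - 2)/3 + C

Let u = e^r, du = e^r dr.
The integral becomes ∫ du/((u-5)(u-2)); decompose into partial fractions.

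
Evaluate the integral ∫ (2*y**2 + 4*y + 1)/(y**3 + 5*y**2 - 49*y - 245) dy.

Factor the denominator: (y - 7)*(y + 5)*(y + 7).
Partial-fraction decomposition: 71/(28*(y + 7)) - 31/(24*(y + 5)) + 127/(168*(y - 7)).
Integrate each term: A/(y−a) contributes A·log|y−a|.

127*log(y - 7)/168 - 31*log(y + 5)/24 + 71*log(y + 7)/28 + C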